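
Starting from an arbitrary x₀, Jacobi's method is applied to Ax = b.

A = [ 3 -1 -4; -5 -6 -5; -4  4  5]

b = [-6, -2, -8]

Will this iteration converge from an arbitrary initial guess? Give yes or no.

no

Write A = D+L+U with D = diag(3, -6, 5).
T_J = -D⁻¹(L+U): T[0,2] = -(-4)/(3) = +1.3333; T[0,0] = 0.
  T[0,:] = [+0.0000, +0.3333, +1.3333]
  T[1,:] = [-0.8333, +0.0000, -0.8333]
  T[2,:] = [+0.8000, -0.8000, +0.0000]
moduli |λ_i(T)| = 1.3910, 0.7621, 0.6289.
ρ = 1.3910; 1.3910 > 1: divergent.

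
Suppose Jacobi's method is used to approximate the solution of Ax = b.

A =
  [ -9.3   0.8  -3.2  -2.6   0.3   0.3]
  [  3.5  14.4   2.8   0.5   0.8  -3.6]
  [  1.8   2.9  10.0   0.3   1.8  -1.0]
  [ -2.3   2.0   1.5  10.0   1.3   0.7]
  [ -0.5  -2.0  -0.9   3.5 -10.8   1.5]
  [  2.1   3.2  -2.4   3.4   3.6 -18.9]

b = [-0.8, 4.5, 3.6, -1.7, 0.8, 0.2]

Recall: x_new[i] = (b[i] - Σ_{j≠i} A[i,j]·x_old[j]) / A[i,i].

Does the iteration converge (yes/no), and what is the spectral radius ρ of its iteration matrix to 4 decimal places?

Let D = diag(-9.3, 14.4, 10, 10, -10.8, -18.9); L, U the strict triangles.
T_J = -D⁻¹(L+U): T[4,1] = -(-2)/(-10.8) = -0.1852; T[4,4] = 0.
  T[0,:] = [+0.0000 +0.0860 -0.3441 -0.2796 +0.0323 +0.0323]
  T[1,:] = [-0.2431 +0.0000 -0.1944 -0.0347 -0.0556 +0.2500]
  T[2,:] = [-0.1800 -0.2900 +0.0000 -0.0300 -0.1800 +0.1000]
  T[3,:] = [+0.2300 -0.2000 -0.1500 +0.0000 -0.1300 -0.0700]
  T[4,:] = [-0.0463 -0.1852 -0.0833 +0.3241 +0.0000 +0.1389]
  T[5,:] = [+0.1111 +0.1693 -0.1270 +0.1799 +0.1905 +0.0000]
eigenvalue magnitudes: 0.5411, 0.3881, 0.3881, 0.3581, 0.0390, 0.0145.
spectral radius ρ = 0.5411; 0.5411 < 1: convergent.

yes, ρ = 0.5411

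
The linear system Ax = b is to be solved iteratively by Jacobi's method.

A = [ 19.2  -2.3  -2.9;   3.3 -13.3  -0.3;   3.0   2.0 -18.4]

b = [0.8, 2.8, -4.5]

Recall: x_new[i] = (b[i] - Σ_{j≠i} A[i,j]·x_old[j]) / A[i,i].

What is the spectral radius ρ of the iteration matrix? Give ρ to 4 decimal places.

0.2570

Write A = D+L+U with D = diag(19.2, -13.3, -18.4).
Jacobi T = -D⁻¹(L+U): T[0,2] = -(-2.9)/(19.2) = +0.1510; T[0,0] = 0.
  T[0,:] = [+0.0000 +0.1198 +0.1510]
  T[1,:] = [+0.2481 +0.0000 -0.0226]
  T[2,:] = [+0.1630 +0.1087 +0.0000]
|λ(T)| sorted: 0.2570, 0.1772, 0.0798.
spectral radius ρ = 0.2570; 0.2570 < 1, so it converges for any x₀.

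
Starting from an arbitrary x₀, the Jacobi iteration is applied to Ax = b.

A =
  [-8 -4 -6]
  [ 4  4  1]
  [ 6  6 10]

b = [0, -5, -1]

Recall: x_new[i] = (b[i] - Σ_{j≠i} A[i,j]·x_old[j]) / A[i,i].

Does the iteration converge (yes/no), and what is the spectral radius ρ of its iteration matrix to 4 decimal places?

no, ρ = 1.2350

A = D + L + U where D = diag(-8, 4, 10).
T_J = -D⁻¹(L+U): T[1,2] = -(1)/(4) = -0.2500; T[1,1] = 0.
  T[0,:] = [+0.0000  -0.5000  -0.7500]
  T[1,:] = [-1.0000  +0.0000  -0.2500]
  T[2,:] = [-0.6000  -0.6000  +0.0000]
moduli |λ_i(T)| = 1.2350, 0.6520, 0.6520.
spectral radius ρ = 1.2350; 1.2350 > 1: divergent.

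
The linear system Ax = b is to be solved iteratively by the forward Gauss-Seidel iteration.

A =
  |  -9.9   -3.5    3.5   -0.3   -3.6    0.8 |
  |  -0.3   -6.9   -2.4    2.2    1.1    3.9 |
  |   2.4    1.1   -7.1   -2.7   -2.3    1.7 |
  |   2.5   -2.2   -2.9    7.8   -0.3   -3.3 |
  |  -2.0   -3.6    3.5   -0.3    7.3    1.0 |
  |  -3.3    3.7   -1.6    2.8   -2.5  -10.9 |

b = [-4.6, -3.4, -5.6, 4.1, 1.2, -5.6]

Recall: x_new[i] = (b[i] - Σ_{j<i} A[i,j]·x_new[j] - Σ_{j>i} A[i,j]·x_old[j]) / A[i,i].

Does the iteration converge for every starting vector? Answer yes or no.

yes

Split A = D + L + U, D = diag(-9.9, -6.9, -7.1, 7.8, 7.3, -10.9).
Gauss-Seidel: T = -(D+L)⁻¹U, row 0 first, T[0,2] = -(3.5)/(-9.9) = +0.3535; later rows by forward substitution.
  T[0,:] = [+0.0000 -0.3535 +0.3535 -0.0303 -0.3636 +0.0808]
  T[1,:] = [+0.0000 +0.0154 -0.3632 +0.3202 +0.1752 +0.5617]
  T[2,:] = [+0.0000 -0.1171 +0.0632 -0.3409 -0.4197 +0.3538]
  T[3,:] = [+0.0000 +0.0741 -0.1922 -0.0267 +0.0484 +0.6871]
  T[4,:] = [+0.0000 -0.0301 -0.1205 +0.3119 +0.1900 +0.0208]
  T[5,:] = [+0.0000 +0.1554 -0.2614 +0.0895 +0.2000 +0.2860]
|λ(T)| sorted: 0.8480, 0.2691, 0.2691, 0.1791, 0.0068, 0.0000.
spectral radius ρ = 0.8480; 0.8480 < 1, so it converges for any x₀.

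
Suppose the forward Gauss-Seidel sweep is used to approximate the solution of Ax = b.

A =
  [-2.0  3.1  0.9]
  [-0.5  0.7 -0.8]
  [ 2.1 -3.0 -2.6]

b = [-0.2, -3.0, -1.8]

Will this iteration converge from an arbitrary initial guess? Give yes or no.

Diagonal D = diag(-2, 0.7, -2.6); L, U strict lower/upper.
T_GS = -(D+L)⁻¹U: row 0 first, T[0,2] = -(0.9)/(-2) = +0.4500; later rows by forward substitution.
  T[0,:] = [+0.0000  +1.5500  +0.4500]
  T[1,:] = [+0.0000  +1.1071  +1.4643]
  T[2,:] = [+0.0000  -0.0255  -1.3261]
moduli |λ_i(T)| = 1.3106, 1.0917, 0.0000.
ρ(T) = max|λ| = 1.3106; 1.3106 > 1: divergent.

no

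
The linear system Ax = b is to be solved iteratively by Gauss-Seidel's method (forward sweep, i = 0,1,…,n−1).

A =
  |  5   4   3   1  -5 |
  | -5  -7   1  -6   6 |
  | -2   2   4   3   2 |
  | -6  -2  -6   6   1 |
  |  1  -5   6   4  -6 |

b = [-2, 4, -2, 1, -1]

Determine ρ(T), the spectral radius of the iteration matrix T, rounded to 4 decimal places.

1.2831

Diagonal D = diag(5, -7, 4, 6, -6); L, U strict lower/upper.
GS T = -(D+L)⁻¹U: row 0 first, T[0,3] = -(1)/(5) = -0.2000; later rows by forward substitution.
  T[0,:] = [+0.0000 -0.8000 -0.6000 -0.2000 +1.0000]
  T[1,:] = [+0.0000 +0.5714 +0.5714 -0.7143 +0.1429]
  T[2,:] = [+0.0000 -0.6857 -0.5857 -0.4929 -0.0714]
  T[3,:] = [+0.0000 -1.2952 -0.9952 -0.9310 +0.8095]
  T[4,:] = [+0.0000 -2.1587 -1.8254 -0.5516 +0.5159]
eigenvalue magnitudes: 1.2831, 0.9961, 0.9961, 0.0019, 0.0000.
ρ(T) = max|λ| = 1.2831; 1.2831 > 1: divergent.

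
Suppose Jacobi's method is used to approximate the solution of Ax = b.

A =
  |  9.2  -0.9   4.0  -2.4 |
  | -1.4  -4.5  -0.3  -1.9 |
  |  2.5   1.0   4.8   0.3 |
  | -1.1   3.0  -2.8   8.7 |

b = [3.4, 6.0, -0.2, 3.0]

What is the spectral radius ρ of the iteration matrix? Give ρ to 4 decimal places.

0.5569

Write A = D+L+U with D = diag(9.2, -4.5, 4.8, 8.7).
Jacobi: T = -D⁻¹(L+U), T[0,3] = -(-2.4)/(9.2) = +0.2609; T[0,0] = 0.
  T[0,:] = [+0.0000, +0.0978, -0.4348, +0.2609]
  T[1,:] = [-0.3111, +0.0000, -0.0667, -0.4222]
  T[2,:] = [-0.5208, -0.2083, +0.0000, -0.0625]
  T[3,:] = [+0.1264, -0.3448, +0.3218, +0.0000]
|roots of det(T-λI)|: 0.5569, 0.4494, 0.3845, 0.2771.
spectral radius ρ = 0.5569; 0.5569 < 1: convergent.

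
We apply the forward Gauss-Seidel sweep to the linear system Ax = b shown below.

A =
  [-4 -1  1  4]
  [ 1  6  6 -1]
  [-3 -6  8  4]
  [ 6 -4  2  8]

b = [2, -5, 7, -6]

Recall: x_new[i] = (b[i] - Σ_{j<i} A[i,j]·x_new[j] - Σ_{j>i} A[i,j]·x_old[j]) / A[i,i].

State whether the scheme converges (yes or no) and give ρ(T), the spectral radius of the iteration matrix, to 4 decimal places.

yes, ρ = 0.9299

Split A = D + L + U, D = diag(-4, 6, 8, 8).
GS T = -(D+L)⁻¹U: row 0 first, T[0,1] = -(-1)/(-4) = -0.2500; later rows by forward substitution.
  T[0,:] = [+0.0000, -0.2500, +0.2500, +1.0000]
  T[1,:] = [+0.0000, +0.0417, -1.0417, -0.0000]
  T[2,:] = [+0.0000, -0.0625, -0.6875, -0.1250]
  T[3,:] = [+0.0000, +0.2240, -0.5365, -0.7188]
|λ(T)| sorted: 0.9299, 0.6021, 0.1674, 0.0000.
spectral radius ρ = 0.9299; 0.9299 < 1: convergent.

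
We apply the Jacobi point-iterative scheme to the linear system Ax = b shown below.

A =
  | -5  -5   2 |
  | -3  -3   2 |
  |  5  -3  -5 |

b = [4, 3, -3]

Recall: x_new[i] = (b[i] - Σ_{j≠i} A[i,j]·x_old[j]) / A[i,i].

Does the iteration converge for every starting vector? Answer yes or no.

Write A = D+L+U with D = diag(-5, -3, -5).
Jacobi: T = -D⁻¹(L+U), T[1,0] = -(-3)/(-3) = -1.0000; T[1,1] = 0.
  T[0,:] = [+0.0000 -1.0000 +0.4000]
  T[1,:] = [-1.0000 +0.0000 +0.6667]
  T[2,:] = [+1.0000 -0.6000 +0.0000]
|λ(T)| sorted: 1.1684, 0.6043, 0.6043.
ρ = 1.1684; 1.1684 > 1, so it fails to converge.

no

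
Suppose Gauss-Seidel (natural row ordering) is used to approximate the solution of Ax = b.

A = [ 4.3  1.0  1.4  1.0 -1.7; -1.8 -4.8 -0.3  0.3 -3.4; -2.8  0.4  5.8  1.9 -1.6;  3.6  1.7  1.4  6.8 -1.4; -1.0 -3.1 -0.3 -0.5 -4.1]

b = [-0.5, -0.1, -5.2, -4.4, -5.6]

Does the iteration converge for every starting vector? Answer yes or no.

Let D = diag(4.3, -4.8, 5.8, 6.8, -4.1); L, U the strict triangles.
T_GS = -(D+L)⁻¹U: row 0 first, T[0,1] = -(1)/(4.3) = -0.2326; later rows by forward substitution.
  T[0,:] = [+0.0000  -0.2326  -0.3256  -0.2326  +0.3953]
  T[1,:] = [+0.0000  +0.0872  +0.0596  +0.1497  -0.8566]
  T[2,:] = [+0.0000  -0.1183  -0.1613  -0.4502  +0.5258]
  T[3,:] = [+0.0000  +0.1257  +0.1907  +0.1784  +0.1025]
  T[4,:] = [+0.0000  -0.0159  +0.0229  -0.0453  +0.5003]
|eigenvalues of T|: 0.5406, 0.2101, 0.2101, 0.0100, 0.0000.
spectral radius ρ = 0.5406; 0.5406 < 1 ⇒ converges.

yes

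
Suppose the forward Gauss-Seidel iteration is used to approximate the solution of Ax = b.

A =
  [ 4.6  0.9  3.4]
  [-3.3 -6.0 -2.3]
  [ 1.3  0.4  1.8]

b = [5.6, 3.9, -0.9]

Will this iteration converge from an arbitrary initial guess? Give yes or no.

yes

Let D = diag(4.6, -6, 1.8); L, U the strict triangles.
T_GS = -(D+L)⁻¹U: row 0 first, T[0,1] = -(0.9)/(4.6) = -0.1957; later rows by forward substitution.
  T[0,:] = [+0.0000 -0.1957 -0.7391]
  T[1,:] = [+0.0000 +0.1076 +0.0232]
  T[2,:] = [+0.0000 +0.1174 +0.5287]
|eigenvalues of T|: 0.5350, 0.1012, 0.0000.
spectral radius ρ = 0.5350; 0.5350 < 1: convergent.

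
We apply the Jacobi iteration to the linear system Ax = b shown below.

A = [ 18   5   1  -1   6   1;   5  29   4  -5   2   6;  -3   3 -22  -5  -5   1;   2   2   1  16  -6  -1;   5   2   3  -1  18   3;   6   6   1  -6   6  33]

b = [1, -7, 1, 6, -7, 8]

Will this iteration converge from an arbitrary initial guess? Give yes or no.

Diagonal D = diag(18, 29, -22, 16, 18, 33); L, U strict lower/upper.
Jacobi: T = -D⁻¹(L+U), T[3,4] = -(-6)/(16) = +0.3750; T[3,3] = 0.
  T[0,:] = [+0.0000, -0.2778, -0.0556, +0.0556, -0.3333, -0.0556]
  T[1,:] = [-0.1724, +0.0000, -0.1379, +0.1724, -0.0690, -0.2069]
  T[2,:] = [-0.1364, +0.1364, +0.0000, -0.2273, -0.2273, +0.0455]
  T[3,:] = [-0.1250, -0.1250, -0.0625, +0.0000, +0.3750, +0.0625]
  T[4,:] = [-0.2778, -0.1111, -0.1667, +0.0556, +0.0000, -0.1667]
  T[5,:] = [-0.1818, -0.1818, -0.0303, +0.1818, -0.1818, +0.0000]
eigenvalue magnitudes: 0.6135, 0.3722, 0.1615, 0.1483, 0.1483, 0.0987.
ρ = 0.6135; 0.6135 < 1: convergent.

yes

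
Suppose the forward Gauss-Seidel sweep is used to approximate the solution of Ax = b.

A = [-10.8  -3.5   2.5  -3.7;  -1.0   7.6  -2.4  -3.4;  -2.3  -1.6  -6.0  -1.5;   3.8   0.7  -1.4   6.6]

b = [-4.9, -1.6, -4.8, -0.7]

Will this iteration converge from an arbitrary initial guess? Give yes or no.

Let D = diag(-10.8, 7.6, -6, 6.6); L, U the strict triangles.
Gauss-Seidel: T = -(D+L)⁻¹U, row 0 first, T[0,3] = -(-3.7)/(-10.8) = -0.3426; later rows by forward substitution.
  T[0,:] = [+0.0000 -0.3241 +0.2315 -0.3426]
  T[1,:] = [+0.0000 -0.0426 +0.3462 +0.4023]
  T[2,:] = [+0.0000 +0.1356 -0.1811 -0.2260]
  T[3,:] = [+0.0000 +0.2199 -0.2084 +0.1067]
|λ(T)| sorted: 0.5375, 0.3399, 0.0806, 0.0000.
ρ = 0.5375; 0.5375 < 1: convergent.

yes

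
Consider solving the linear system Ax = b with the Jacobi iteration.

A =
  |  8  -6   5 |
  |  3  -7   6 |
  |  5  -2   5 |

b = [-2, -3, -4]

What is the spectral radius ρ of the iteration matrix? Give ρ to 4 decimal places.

1.3572

Split A = D + L + U, D = diag(8, -7, 5).
Jacobi: T = -D⁻¹(L+U), T[1,2] = -(6)/(-7) = +0.8571; T[1,1] = 0.
  T[0,:] = [+0.0000, +0.7500, -0.6250]
  T[1,:] = [+0.4286, +0.0000, +0.8571]
  T[2,:] = [-1.0000, +0.4000, +0.0000]
moduli |λ_i(T)| = 1.3572, 0.7434, 0.7434.
spectral radius ρ = 1.3572; 1.3572 > 1: divergent.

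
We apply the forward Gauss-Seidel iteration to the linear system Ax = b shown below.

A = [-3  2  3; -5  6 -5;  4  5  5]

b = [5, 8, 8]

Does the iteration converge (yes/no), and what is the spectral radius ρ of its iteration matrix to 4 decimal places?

Split A = D + L + U, D = diag(-3, 6, 5).
Gauss-Seidel: T = -(D+L)⁻¹U, row 0 first, T[0,2] = -(3)/(-3) = +1.0000; later rows by forward substitution.
  T[0,:] = [+0.0000, +0.6667, +1.0000]
  T[1,:] = [+0.0000, +0.5556, +1.6667]
  T[2,:] = [+0.0000, -1.0889, -2.4667]
eigenvalue magnitudes: 1.6401, 0.2710, 0.0000.
ρ = 1.6401; 1.6401 > 1: divergent.

no, ρ = 1.6401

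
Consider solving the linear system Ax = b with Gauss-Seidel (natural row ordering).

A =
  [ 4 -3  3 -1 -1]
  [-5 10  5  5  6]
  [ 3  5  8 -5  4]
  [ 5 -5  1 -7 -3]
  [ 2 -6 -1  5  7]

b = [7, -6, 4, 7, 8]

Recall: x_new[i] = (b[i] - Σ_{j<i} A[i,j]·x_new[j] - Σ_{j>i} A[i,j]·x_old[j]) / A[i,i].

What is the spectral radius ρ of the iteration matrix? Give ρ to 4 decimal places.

1.3536

Split A = D + L + U, D = diag(4, 10, 8, -7, 7).
Gauss-Seidel: T = -(D+L)⁻¹U, row 0 first, T[0,1] = -(-3)/(4) = +0.7500; later rows by forward substitution.
  T[0,:] = [+0.0000 +0.7500 -0.7500 +0.2500 +0.2500]
  T[1,:] = [+0.0000 +0.3750 -0.8750 -0.3750 -0.4750]
  T[2,:] = [+0.0000 -0.5156 +0.8281 +0.7656 -0.2969]
  T[3,:] = [+0.0000 +0.1942 +0.2076 +0.5558 +0.0469]
  T[4,:] = [+0.0000 -0.1052 -0.5657 -0.6805 -0.5545]
|λ(T)| sorted: 1.3536, 0.7787, 0.6702, 0.0406, 0.0000.
ρ(T) = max|λ| = 1.3536; 1.3536 > 1: divergent.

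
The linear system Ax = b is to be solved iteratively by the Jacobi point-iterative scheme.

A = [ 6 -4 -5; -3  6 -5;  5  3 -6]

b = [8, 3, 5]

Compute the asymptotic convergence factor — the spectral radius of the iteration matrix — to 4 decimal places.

A = D + L + U where D = diag(6, 6, -6).
T_J = -D⁻¹(L+U): T[1,0] = -(-3)/(6) = +0.5000; T[1,1] = 0.
  T[0,:] = [+0.0000 +0.6667 +0.8333]
  T[1,:] = [+0.5000 +0.0000 +0.8333]
  T[2,:] = [+0.8333 +0.5000 +0.0000]
eigenvalue magnitudes: 1.3885, 0.6953, 0.6953.
ρ(T) = max|λ| = 1.3885; 1.3885 > 1: divergent.

1.3885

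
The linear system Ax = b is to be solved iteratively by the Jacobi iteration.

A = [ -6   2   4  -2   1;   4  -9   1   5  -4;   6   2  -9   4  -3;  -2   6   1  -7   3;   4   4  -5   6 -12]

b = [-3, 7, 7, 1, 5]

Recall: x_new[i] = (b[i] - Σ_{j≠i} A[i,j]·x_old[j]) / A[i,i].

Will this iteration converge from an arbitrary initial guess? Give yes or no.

no

Diagonal D = diag(-6, -9, -9, -7, -12); L, U strict lower/upper.
Jacobi T = -D⁻¹(L+U): T[1,0] = -(4)/(-9) = +0.4444; T[1,1] = 0.
  T[0,:] = [+0.0000, +0.3333, +0.6667, -0.3333, +0.1667]
  T[1,:] = [+0.4444, +0.0000, +0.1111, +0.5556, -0.4444]
  T[2,:] = [+0.6667, +0.2222, +0.0000, +0.4444, -0.3333]
  T[3,:] = [-0.2857, +0.8571, +0.1429, +0.0000, +0.4286]
  T[4,:] = [+0.3333, +0.3333, -0.4167, +0.5000, +0.0000]
eigenvalue magnitudes: 1.3635, 0.9066, 0.5345, 0.2059, 0.1282.
ρ(T) = max|λ| = 1.3635; 1.3635 > 1: divergent.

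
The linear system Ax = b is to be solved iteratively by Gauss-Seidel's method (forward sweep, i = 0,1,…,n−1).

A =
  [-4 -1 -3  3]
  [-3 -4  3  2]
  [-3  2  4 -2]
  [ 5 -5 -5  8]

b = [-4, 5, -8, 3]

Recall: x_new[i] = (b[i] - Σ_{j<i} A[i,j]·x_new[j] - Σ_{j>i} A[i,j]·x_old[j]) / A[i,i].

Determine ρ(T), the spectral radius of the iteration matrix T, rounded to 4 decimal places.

Split A = D + L + U, D = diag(-4, -4, 4, 8).
Gauss-Seidel: T = -(D+L)⁻¹U, row 0 first, T[0,1] = -(-1)/(-4) = -0.2500; later rows by forward substitution.
  T[0,:] = [+0.0000, -0.2500, -0.7500, +0.7500]
  T[1,:] = [+0.0000, +0.1875, +1.3125, -0.0625]
  T[2,:] = [+0.0000, -0.2812, -1.2188, +1.0938]
  T[3,:] = [+0.0000, +0.0977, +0.5273, +0.1758]
|λ(T)| sorted: 1.2932, 0.5241, 0.0864, 0.0000.
ρ = 1.2932; 1.2932 > 1, so it fails to converge.

1.2932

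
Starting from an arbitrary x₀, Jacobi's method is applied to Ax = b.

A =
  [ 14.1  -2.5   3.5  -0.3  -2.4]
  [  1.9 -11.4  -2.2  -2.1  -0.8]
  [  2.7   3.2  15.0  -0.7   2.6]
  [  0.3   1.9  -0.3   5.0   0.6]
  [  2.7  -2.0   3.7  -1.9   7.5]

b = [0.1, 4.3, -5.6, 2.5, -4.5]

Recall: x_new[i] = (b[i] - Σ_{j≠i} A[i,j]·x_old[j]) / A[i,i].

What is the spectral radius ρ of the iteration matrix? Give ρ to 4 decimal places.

0.5007

A = D + L + U where D = diag(14.1, -11.4, 15, 5, 7.5).
Jacobi: T = -D⁻¹(L+U), T[0,1] = -(-2.5)/(14.1) = +0.1773; T[0,0] = 0.
  T[0,:] = [+0.0000, +0.1773, -0.2482, +0.0213, +0.1702]
  T[1,:] = [+0.1667, +0.0000, -0.1930, -0.1842, -0.0702]
  T[2,:] = [-0.1800, -0.2133, +0.0000, +0.0467, -0.1733]
  T[3,:] = [-0.0600, -0.3800, +0.0600, +0.0000, -0.1200]
  T[4,:] = [-0.3600, +0.2667, -0.4933, +0.2533, +0.0000]
|λ(T)| sorted: 0.5007, 0.2840, 0.2840, 0.1284, 0.0866.
ρ = 0.5007; 0.5007 < 1, so it converges for any x₀.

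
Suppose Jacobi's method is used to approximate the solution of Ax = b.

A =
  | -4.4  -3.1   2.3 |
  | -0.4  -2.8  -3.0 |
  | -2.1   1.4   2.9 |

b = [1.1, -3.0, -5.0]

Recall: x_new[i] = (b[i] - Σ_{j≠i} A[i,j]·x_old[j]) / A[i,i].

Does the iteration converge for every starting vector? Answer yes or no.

A = D + L + U where D = diag(-4.4, -2.8, 2.9).
Jacobi: T = -D⁻¹(L+U), T[1,2] = -(-3)/(-2.8) = -1.0714; T[1,1] = 0.
  T[0,:] = [+0.0000  -0.7045  +0.5227]
  T[1,:] = [-0.1429  +0.0000  -1.0714]
  T[2,:] = [+0.7241  -0.4828  +0.0000]
|λ(T)| sorted: 1.2149, 0.6925, 0.6925.
ρ = 1.2149; 1.2149 > 1 ⇒ diverges.

no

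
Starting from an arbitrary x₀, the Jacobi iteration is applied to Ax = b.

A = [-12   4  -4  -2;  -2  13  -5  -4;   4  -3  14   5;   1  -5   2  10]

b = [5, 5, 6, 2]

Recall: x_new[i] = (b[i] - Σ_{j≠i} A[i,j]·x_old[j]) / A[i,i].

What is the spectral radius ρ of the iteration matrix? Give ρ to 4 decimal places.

0.8349

A = D + L + U where D = diag(-12, 13, 14, 10).
T_J = -D⁻¹(L+U): T[3,2] = -(2)/(10) = -0.2000; T[3,3] = 0.
  T[0,:] = [+0.0000  +0.3333  -0.3333  -0.1667]
  T[1,:] = [+0.1538  +0.0000  +0.3846  +0.3077]
  T[2,:] = [-0.2857  +0.2143  +0.0000  -0.3571]
  T[3,:] = [-0.1000  +0.5000  -0.2000  +0.0000]
|eigenvalues of T|: 0.8349, 0.3948, 0.3948, 0.0950.
ρ(T) = max|λ| = 0.8349; 0.8349 < 1, so it converges for any x₀.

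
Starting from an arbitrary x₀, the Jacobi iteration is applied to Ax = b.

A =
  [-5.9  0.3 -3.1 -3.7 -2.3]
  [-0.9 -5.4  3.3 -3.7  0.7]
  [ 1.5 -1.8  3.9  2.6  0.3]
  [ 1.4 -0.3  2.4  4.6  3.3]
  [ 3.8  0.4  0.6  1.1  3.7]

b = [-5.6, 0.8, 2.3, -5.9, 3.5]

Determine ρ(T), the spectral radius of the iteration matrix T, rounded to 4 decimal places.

Split A = D + L + U, D = diag(-5.9, -5.4, 3.9, 4.6, 3.7).
T_J = -D⁻¹(L+U): T[2,3] = -(2.6)/(3.9) = -0.6667; T[2,2] = 0.
  T[0,:] = [+0.0000  +0.0508  -0.5254  -0.6271  -0.3898]
  T[1,:] = [-0.1667  +0.0000  +0.6111  -0.6852  +0.1296]
  T[2,:] = [-0.3846  +0.4615  +0.0000  -0.6667  -0.0769]
  T[3,:] = [-0.3043  +0.0652  -0.5217  +0.0000  -0.7174]
  T[4,:] = [-1.0270  -0.1081  -0.1622  -0.2973  +0.0000]
eigenvalue magnitudes: 1.4142, 0.9121, 0.5909, 0.5909, 0.4212.
spectral radius ρ = 1.4142; 1.4142 > 1, so it fails to converge.

1.4142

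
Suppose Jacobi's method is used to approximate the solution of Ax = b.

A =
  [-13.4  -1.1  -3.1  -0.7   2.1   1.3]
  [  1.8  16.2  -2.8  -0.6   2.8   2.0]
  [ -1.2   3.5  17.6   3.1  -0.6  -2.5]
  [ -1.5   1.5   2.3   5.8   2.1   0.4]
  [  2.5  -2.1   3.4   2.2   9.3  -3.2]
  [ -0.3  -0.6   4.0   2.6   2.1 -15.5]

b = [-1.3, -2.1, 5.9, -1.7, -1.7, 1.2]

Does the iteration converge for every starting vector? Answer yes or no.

Diagonal D = diag(-13.4, 16.2, 17.6, 5.8, 9.3, -15.5); L, U strict lower/upper.
Jacobi T = -D⁻¹(L+U): T[3,1] = -(1.5)/(5.8) = -0.2586; T[3,3] = 0.
  T[0,:] = [+0.0000 -0.0821 -0.2313 -0.0522 +0.1567 +0.0970]
  T[1,:] = [-0.1111 +0.0000 +0.1728 +0.0370 -0.1728 -0.1235]
  T[2,:] = [+0.0682 -0.1989 +0.0000 -0.1761 +0.0341 +0.1420]
  T[3,:] = [+0.2586 -0.2586 -0.3966 +0.0000 -0.3621 -0.0690]
  T[4,:] = [-0.2688 +0.2258 -0.3656 -0.2366 +0.0000 +0.3441]
  T[5,:] = [-0.0194 -0.0387 +0.2581 +0.1677 +0.1355 +0.0000]
|eigenvalues of T|: 0.5563, 0.4132, 0.4132, 0.3302, 0.1609, 0.1081.
spectral radius ρ = 0.5563; 0.5563 < 1, so it converges for any x₀.

yes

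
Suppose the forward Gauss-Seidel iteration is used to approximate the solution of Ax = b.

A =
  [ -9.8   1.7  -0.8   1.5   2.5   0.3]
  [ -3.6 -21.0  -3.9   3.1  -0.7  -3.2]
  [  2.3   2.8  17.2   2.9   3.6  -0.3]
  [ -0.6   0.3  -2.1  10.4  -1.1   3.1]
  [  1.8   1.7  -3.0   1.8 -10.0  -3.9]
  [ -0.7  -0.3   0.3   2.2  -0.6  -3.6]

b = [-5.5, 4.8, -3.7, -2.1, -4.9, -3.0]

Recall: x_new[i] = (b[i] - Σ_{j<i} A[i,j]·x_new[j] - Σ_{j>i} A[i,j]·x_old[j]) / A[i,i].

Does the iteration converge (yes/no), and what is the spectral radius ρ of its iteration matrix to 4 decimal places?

Write A = D+L+U with D = diag(-9.8, -21, 17.2, 10.4, -10, -3.6).
Gauss-Seidel: T = -(D+L)⁻¹U, row 0 first, T[0,5] = -(0.3)/(-9.8) = +0.0306; later rows by forward substitution.
  T[0,:] = [+0.0000  +0.1735  -0.0816  +0.1531  +0.2551  +0.0306]
  T[1,:] = [+0.0000  -0.0297  -0.1717  +0.1214  -0.0771  -0.1576]
  T[2,:] = [+0.0000  -0.0184  +0.0389  -0.2088  -0.2309  +0.0390]
  T[3,:] = [+0.0000  +0.0072  +0.0081  -0.0368  +0.0761  -0.2839]
  T[4,:] = [+0.0000  +0.0330  -0.0541  +0.1042  +0.1158  -0.4741]
  T[5,:] = [+0.0000  -0.0339  +0.0474  -0.0972  -0.0352  -0.0840]
eigenvalue magnitudes: 0.3691, 0.2116, 0.1181, 0.1181, 0.0400, 0.0000.
ρ(T) = max|λ| = 0.3691; 0.3691 < 1: convergent.

yes, ρ = 0.3691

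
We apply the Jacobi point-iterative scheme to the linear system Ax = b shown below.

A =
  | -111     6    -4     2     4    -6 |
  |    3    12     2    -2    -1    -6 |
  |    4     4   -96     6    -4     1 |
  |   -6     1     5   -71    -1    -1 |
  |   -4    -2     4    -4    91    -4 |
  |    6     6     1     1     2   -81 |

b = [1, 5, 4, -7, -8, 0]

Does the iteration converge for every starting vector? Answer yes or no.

Split A = D + L + U, D = diag(-111, 12, -96, -71, 91, -81).
Jacobi T = -D⁻¹(L+U): T[4,5] = -(-4)/(91) = +0.0440; T[4,4] = 0.
  T[0,:] = [+0.0000, +0.0541, -0.0360, +0.0180, +0.0360, -0.0541]
  T[1,:] = [-0.2500, +0.0000, -0.1667, +0.1667, +0.0833, +0.5000]
  T[2,:] = [+0.0417, +0.0417, +0.0000, +0.0625, -0.0417, +0.0104]
  T[3,:] = [-0.0845, +0.0141, +0.0704, +0.0000, -0.0141, -0.0141]
  T[4,:] = [+0.0440, +0.0220, -0.0440, +0.0440, +0.0000, +0.0440]
  T[5,:] = [+0.0741, +0.0741, +0.0123, +0.0123, +0.0247, +0.0000]
|λ(T)| sorted: 0.1925, 0.1333, 0.1281, 0.1281, 0.0687, 0.0033.
ρ = 0.1925; 0.1925 < 1: convergent.

yes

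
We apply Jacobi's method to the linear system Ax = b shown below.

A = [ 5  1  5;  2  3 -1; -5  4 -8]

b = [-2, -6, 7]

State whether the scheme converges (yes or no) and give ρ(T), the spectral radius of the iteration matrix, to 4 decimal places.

no, ρ = 1.1221

Let D = diag(5, 3, -8); L, U the strict triangles.
Jacobi T = -D⁻¹(L+U): T[0,2] = -(5)/(5) = -1.0000; T[0,0] = 0.
  T[0,:] = [+0.0000, -0.2000, -1.0000]
  T[1,:] = [-0.6667, +0.0000, +0.3333]
  T[2,:] = [-0.6250, +0.5000, +0.0000]
|eigenvalues of T|: 1.1221, 0.5781, 0.5781.
ρ = 1.1221; 1.1221 > 1: divergent.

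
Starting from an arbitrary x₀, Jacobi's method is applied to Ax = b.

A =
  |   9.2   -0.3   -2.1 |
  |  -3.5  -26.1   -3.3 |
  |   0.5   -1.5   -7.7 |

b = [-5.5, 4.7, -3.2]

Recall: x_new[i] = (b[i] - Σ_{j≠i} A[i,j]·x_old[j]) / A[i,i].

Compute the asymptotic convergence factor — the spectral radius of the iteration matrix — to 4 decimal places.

Diagonal D = diag(9.2, -26.1, -7.7); L, U strict lower/upper.
Jacobi T = -D⁻¹(L+U): T[0,2] = -(-2.1)/(9.2) = +0.2283; T[0,0] = 0.
  T[0,:] = [+0.0000  +0.0326  +0.2283]
  T[1,:] = [-0.1341  +0.0000  -0.1264]
  T[2,:] = [+0.0649  -0.1948  +0.0000]
|eigenvalues of T|: 0.2421, 0.1534, 0.1534.
ρ(T) = max|λ| = 0.2421; 0.2421 < 1 ⇒ converges.

0.2421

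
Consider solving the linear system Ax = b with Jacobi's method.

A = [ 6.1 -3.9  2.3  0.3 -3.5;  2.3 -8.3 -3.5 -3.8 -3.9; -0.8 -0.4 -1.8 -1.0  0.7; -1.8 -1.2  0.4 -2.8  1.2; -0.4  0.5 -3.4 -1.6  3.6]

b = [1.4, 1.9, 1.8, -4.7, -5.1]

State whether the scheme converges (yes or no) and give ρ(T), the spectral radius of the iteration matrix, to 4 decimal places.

no, ρ = 1.2221

Let D = diag(6.1, -8.3, -1.8, -2.8, 3.6); L, U the strict triangles.
Jacobi T = -D⁻¹(L+U): T[3,4] = -(1.2)/(-2.8) = +0.4286; T[3,3] = 0.
  T[0,:] = [+0.0000 +0.6393 -0.3770 -0.0492 +0.5738]
  T[1,:] = [+0.2771 +0.0000 -0.4217 -0.4578 -0.4699]
  T[2,:] = [-0.4444 -0.2222 +0.0000 -0.5556 +0.3889]
  T[3,:] = [-0.6429 -0.4286 +0.1429 +0.0000 +0.4286]
  T[4,:] = [+0.1111 -0.1389 +0.9444 +0.4444 +0.0000]
|roots of det(T-λI)|: 1.2221, 0.9245, 0.4210, 0.1459, 0.0225.
ρ = 1.2221; 1.2221 > 1, so it fails to converge.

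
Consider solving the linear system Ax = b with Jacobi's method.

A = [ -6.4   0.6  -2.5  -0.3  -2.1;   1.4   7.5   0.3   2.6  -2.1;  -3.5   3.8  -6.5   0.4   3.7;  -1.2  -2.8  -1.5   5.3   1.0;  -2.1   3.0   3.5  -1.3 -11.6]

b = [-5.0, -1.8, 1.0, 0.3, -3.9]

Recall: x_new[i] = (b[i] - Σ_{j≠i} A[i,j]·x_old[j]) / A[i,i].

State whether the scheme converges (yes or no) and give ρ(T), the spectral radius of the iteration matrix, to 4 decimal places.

yes, ρ = 0.8263

Write A = D+L+U with D = diag(-6.4, 7.5, -6.5, 5.3, -11.6).
Jacobi T = -D⁻¹(L+U): T[0,4] = -(-2.1)/(-6.4) = -0.3281; T[0,0] = 0.
  T[0,:] = [+0.0000 +0.0938 -0.3906 -0.0469 -0.3281]
  T[1,:] = [-0.1867 +0.0000 -0.0400 -0.3467 +0.2800]
  T[2,:] = [-0.5385 +0.5846 +0.0000 +0.0615 +0.5692]
  T[3,:] = [+0.2264 +0.5283 +0.2830 +0.0000 -0.1887]
  T[4,:] = [-0.1810 +0.2586 +0.3017 -0.1121 +0.0000]
eigenvalue magnitudes: 0.8263, 0.5589, 0.4693, 0.4693, 0.2841.
ρ(T) = max|λ| = 0.8263; 0.8263 < 1, so it converges for any x₀.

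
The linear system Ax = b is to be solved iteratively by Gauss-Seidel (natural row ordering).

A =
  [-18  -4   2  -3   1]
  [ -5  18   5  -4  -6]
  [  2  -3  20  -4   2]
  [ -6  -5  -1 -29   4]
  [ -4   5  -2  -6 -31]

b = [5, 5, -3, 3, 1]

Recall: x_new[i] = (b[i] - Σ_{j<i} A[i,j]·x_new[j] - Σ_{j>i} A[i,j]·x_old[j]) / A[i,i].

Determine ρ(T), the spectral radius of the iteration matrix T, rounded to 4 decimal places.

A = D + L + U where D = diag(-18, 18, 20, -29, -31).
Gauss-Seidel: T = -(D+L)⁻¹U, row 0 first, T[0,2] = -(2)/(-18) = +0.1111; later rows by forward substitution.
  T[0,:] = [+0.0000, -0.2222, +0.1111, -0.1667, +0.0556]
  T[1,:] = [+0.0000, -0.0617, -0.2469, +0.1759, +0.3488]
  T[2,:] = [+0.0000, +0.0130, -0.0481, +0.2431, -0.0532]
  T[3,:] = [+0.0000, +0.0562, +0.0212, -0.0042, +0.0681]
  T[4,:] = [+0.0000, +0.0070, -0.0552, +0.0350, +0.0393]
|roots of det(T-λI)|: 0.2096, 0.1359, 0.1359, 0.0567, 0.0000.
spectral radius ρ = 0.2096; 0.2096 < 1, so it converges for any x₀.

0.2096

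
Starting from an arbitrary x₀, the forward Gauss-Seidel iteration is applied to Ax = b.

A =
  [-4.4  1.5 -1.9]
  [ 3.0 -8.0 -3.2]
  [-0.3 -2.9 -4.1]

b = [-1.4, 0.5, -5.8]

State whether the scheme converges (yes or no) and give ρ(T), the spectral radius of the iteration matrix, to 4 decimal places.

yes, ρ = 0.5743

Diagonal D = diag(-4.4, -8, -4.1); L, U strict lower/upper.
T_GS = -(D+L)⁻¹U: row 0 first, T[0,2] = -(-1.9)/(-4.4) = -0.4318; later rows by forward substitution.
  T[0,:] = [+0.0000  +0.3409  -0.4318]
  T[1,:] = [+0.0000  +0.1278  -0.5619]
  T[2,:] = [+0.0000  -0.1154  +0.4291]
|roots of det(T-λI)|: 0.5743, 0.0174, 0.0000.
ρ(T) = max|λ| = 0.5743; 0.5743 < 1, so it converges for any x₀.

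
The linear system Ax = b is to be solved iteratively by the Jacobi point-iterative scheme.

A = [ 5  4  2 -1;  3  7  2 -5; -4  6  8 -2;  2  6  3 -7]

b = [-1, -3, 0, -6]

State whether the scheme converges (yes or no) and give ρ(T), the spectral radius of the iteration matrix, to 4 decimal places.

no, ρ = 1.2627

Let D = diag(5, 7, 8, -7); L, U the strict triangles.
Jacobi T = -D⁻¹(L+U): T[3,1] = -(6)/(-7) = +0.8571; T[3,3] = 0.
  T[0,:] = [+0.0000  -0.8000  -0.4000  +0.2000]
  T[1,:] = [-0.4286  +0.0000  -0.2857  +0.7143]
  T[2,:] = [+0.5000  -0.7500  +0.0000  +0.2500]
  T[3,:] = [+0.2857  +0.8571  +0.4286  +0.0000]
|λ(T)| sorted: 1.2627, 0.7377, 0.2709, 0.2709.
ρ = 1.2627; 1.2627 > 1: divergent.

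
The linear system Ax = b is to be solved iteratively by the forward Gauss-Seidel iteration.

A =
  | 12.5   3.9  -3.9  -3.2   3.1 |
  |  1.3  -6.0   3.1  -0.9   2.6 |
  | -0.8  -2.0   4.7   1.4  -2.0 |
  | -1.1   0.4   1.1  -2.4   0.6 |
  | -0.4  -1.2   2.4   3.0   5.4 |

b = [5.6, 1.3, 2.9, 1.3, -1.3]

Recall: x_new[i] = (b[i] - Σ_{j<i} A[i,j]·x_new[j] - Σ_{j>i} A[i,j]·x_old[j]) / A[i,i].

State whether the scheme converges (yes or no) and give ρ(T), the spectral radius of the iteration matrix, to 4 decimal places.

A = D + L + U where D = diag(12.5, -6, 4.7, -2.4, 5.4).
Gauss-Seidel: T = -(D+L)⁻¹U, row 0 first, T[0,4] = -(3.1)/(12.5) = -0.2480; later rows by forward substitution.
  T[0,:] = [+0.0000 -0.3120 +0.3120 +0.2560 -0.2480]
  T[1,:] = [+0.0000 -0.0676 +0.5843 -0.0945 +0.3796]
  T[2,:] = [+0.0000 -0.0819 +0.3017 -0.2945 +0.5449]
  T[3,:] = [+0.0000 +0.0942 +0.0927 -0.2681 +0.6767]
  T[4,:] = [+0.0000 -0.0541 -0.0326 +0.2778 -0.5521]
|roots of det(T-λI)|: 0.8248, 0.2511, 0.2511, 0.0171, 0.0000.
spectral radius ρ = 0.8248; 0.8248 < 1: convergent.

yes, ρ = 0.8248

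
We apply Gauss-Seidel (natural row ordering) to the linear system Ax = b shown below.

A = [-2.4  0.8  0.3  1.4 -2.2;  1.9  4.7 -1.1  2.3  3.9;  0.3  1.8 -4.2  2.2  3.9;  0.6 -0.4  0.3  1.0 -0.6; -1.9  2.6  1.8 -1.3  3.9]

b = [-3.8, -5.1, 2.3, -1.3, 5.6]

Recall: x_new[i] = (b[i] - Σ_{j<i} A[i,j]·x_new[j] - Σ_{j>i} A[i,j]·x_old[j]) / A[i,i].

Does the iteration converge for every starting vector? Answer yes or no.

no

Write A = D+L+U with D = diag(-2.4, 4.7, -4.2, 1, 3.9).
Gauss-Seidel: T = -(D+L)⁻¹U, row 0 first, T[0,3] = -(1.4)/(-2.4) = +0.5833; later rows by forward substitution.
  T[0,:] = [+0.0000, +0.3333, +0.1250, +0.5833, -0.9167]
  T[1,:] = [+0.0000, -0.1348, +0.1835, -0.7252, -0.4592]
  T[2,:] = [+0.0000, -0.0339, +0.0876, +0.2547, +0.6663]
  T[3,:] = [+0.0000, -0.2437, -0.0279, -0.7165, +0.7664]
  T[4,:] = [+0.0000, +0.1867, -0.1112, +0.4113, -0.1925]
moduli |λ_i(T)| = 1.2021, 0.3647, 0.3647, 0.0747, 0.0000.
ρ = 1.2021; 1.2021 > 1 ⇒ diverges.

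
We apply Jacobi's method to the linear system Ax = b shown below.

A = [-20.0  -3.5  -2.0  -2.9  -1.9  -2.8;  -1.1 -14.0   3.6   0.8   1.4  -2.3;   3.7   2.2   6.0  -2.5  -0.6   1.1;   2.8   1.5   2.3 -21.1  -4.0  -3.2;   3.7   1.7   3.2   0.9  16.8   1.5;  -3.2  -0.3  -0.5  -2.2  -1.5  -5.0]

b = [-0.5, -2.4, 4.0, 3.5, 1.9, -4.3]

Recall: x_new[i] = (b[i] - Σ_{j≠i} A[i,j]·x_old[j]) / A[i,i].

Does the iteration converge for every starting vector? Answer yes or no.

Write A = D+L+U with D = diag(-20, -14, 6, -21.1, 16.8, -5).
Jacobi T = -D⁻¹(L+U): T[2,3] = -(-2.5)/(6) = +0.4167; T[2,2] = 0.
  T[0,:] = [+0.0000 -0.1750 -0.1000 -0.1450 -0.0950 -0.1400]
  T[1,:] = [-0.0786 +0.0000 +0.2571 +0.0571 +0.1000 -0.1643]
  T[2,:] = [-0.6167 -0.3667 +0.0000 +0.4167 +0.1000 -0.1833]
  T[3,:] = [+0.1327 +0.0711 +0.1090 +0.0000 -0.1896 -0.1517]
  T[4,:] = [-0.2202 -0.1012 -0.1905 -0.0536 +0.0000 -0.0893]
  T[5,:] = [-0.6400 -0.0600 -0.1000 -0.4400 -0.3000 +0.0000]
eigenvalue magnitudes: 0.5961, 0.3846, 0.3846, 0.3413, 0.3413, 0.1414.
ρ(T) = max|λ| = 0.5961; 0.5961 < 1: convergent.

yes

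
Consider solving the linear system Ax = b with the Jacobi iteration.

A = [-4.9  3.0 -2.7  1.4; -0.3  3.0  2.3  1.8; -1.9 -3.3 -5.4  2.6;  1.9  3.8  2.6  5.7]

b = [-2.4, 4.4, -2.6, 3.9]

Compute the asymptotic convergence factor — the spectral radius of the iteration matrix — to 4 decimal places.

1.1366

Diagonal D = diag(-4.9, 3, -5.4, 5.7); L, U strict lower/upper.
Jacobi: T = -D⁻¹(L+U), T[3,0] = -(1.9)/(5.7) = -0.3333; T[3,3] = 0.
  T[0,:] = [+0.0000  +0.6122  -0.5510  +0.2857]
  T[1,:] = [+0.1000  +0.0000  -0.7667  -0.6000]
  T[2,:] = [-0.3519  -0.6111  +0.0000  +0.4815]
  T[3,:] = [-0.3333  -0.6667  -0.4561  +0.0000]
|roots of det(T-λI)|: 1.1366, 0.6265, 0.6265, 0.0863.
ρ = 1.1366; 1.1366 > 1: divergent.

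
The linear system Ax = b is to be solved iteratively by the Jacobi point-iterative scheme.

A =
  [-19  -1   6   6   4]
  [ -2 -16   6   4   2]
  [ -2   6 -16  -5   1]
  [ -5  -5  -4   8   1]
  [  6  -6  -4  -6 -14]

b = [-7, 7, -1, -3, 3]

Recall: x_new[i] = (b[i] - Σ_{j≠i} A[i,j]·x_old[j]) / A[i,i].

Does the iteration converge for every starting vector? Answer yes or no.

Diagonal D = diag(-19, -16, -16, 8, -14); L, U strict lower/upper.
T_J = -D⁻¹(L+U): T[0,2] = -(6)/(-19) = +0.3158; T[0,0] = 0.
  T[0,:] = [+0.0000, -0.0526, +0.3158, +0.3158, +0.2105]
  T[1,:] = [-0.1250, +0.0000, +0.3750, +0.2500, +0.1250]
  T[2,:] = [-0.1250, +0.3750, +0.0000, -0.3125, +0.0625]
  T[3,:] = [+0.6250, +0.6250, +0.5000, +0.0000, -0.1250]
  T[4,:] = [+0.4286, -0.4286, -0.2857, -0.4286, +0.0000]
|roots of det(T-λI)|: 0.8268, 0.5470, 0.5470, 0.2933, 0.2030.
ρ = 0.8268; 0.8268 < 1: convergent.

yes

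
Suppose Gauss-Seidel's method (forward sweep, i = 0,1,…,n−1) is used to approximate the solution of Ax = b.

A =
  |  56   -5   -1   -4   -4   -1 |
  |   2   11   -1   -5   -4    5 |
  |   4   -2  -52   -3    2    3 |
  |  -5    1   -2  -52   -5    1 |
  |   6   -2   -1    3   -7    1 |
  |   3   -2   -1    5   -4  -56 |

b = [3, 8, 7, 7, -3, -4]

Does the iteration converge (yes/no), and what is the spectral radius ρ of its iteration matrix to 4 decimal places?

Write A = D+L+U with D = diag(56, 11, -52, -52, -7, -56).
GS T = -(D+L)⁻¹U: row 0 first, T[0,1] = -(-5)/(56) = +0.0893; later rows by forward substitution.
  T[0,:] = [+0.0000, +0.0893, +0.0179, +0.0714, +0.0714, +0.0179]
  T[1,:] = [+0.0000, -0.0162, +0.0877, +0.4416, +0.3506, -0.4578]
  T[2,:] = [+0.0000, +0.0075, -0.0020, -0.0692, +0.0305, +0.0767]
  T[3,:] = [+0.0000, -0.0092, +0.0000, +0.0043, -0.0975, +0.0058]
  T[4,:] = [+0.0000, +0.0762, -0.0094, -0.0532, -0.0851, +0.2805]
  T[5,:] = [+0.0000, -0.0010, -0.0015, -0.0065, -0.0119, -0.0036]
|eigenvalues of T|: 0.2445, 0.1033, 0.1033, 0.0132, 0.0100, 0.0000.
spectral radius ρ = 0.2445; 0.2445 < 1, so it converges for any x₀.

yes, ρ = 0.2445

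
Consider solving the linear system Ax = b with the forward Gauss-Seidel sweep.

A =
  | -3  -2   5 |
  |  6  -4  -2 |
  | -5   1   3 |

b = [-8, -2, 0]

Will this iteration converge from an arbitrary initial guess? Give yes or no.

no

Write A = D+L+U with D = diag(-3, -4, 3).
GS T = -(D+L)⁻¹U: row 0 first, T[0,1] = -(-2)/(-3) = -0.6667; later rows by forward substitution.
  T[0,:] = [+0.0000, -0.6667, +1.6667]
  T[1,:] = [+0.0000, -1.0000, +2.0000]
  T[2,:] = [+0.0000, -0.7778, +2.1111]
eigenvalue magnitudes: 1.4852, 0.3741, 0.0000.
ρ(T) = max|λ| = 1.4852; 1.4852 > 1: divergent.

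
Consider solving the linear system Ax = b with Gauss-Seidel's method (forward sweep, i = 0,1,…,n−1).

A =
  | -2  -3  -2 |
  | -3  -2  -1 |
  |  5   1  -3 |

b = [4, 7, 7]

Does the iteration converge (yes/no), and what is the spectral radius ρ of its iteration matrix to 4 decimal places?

A = D + L + U where D = diag(-2, -2, -3).
T_GS = -(D+L)⁻¹U: row 0 first, T[0,2] = -(-2)/(-2) = -1.0000; later rows by forward substitution.
  T[0,:] = [+0.0000, -1.5000, -1.0000]
  T[1,:] = [+0.0000, +2.2500, +1.0000]
  T[2,:] = [+0.0000, -1.7500, -1.3333]
|roots of det(T-λI)|: 1.6667, 0.7500, 0.0000.
ρ = 1.6667; 1.6667 > 1: divergent.

no, ρ = 1.6667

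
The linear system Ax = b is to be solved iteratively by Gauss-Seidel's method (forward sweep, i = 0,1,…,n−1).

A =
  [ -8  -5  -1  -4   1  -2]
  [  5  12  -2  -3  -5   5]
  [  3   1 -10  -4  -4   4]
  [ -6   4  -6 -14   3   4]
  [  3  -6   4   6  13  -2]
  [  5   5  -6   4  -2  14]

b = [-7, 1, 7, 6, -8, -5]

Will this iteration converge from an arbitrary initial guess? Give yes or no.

yes

Split A = D + L + U, D = diag(-8, 12, -10, -14, 13, 14).
GS T = -(D+L)⁻¹U: row 0 first, T[0,5] = -(-2)/(-8) = -0.2500; later rows by forward substitution.
  T[0,:] = [+0.0000 -0.6250 -0.1250 -0.5000 +0.1250 -0.2500]
  T[1,:] = [+0.0000 +0.2604 +0.2188 +0.4583 +0.3646 -0.3125]
  T[2,:] = [+0.0000 -0.1615 -0.0156 -0.5042 -0.3260 +0.2938]
  T[3,:] = [+0.0000 +0.4115 +0.1228 +0.5613 +0.4046 +0.1777]
  T[4,:] = [+0.0000 +0.1242 +0.0780 +0.2230 +0.0530 -0.1051]
  T[5,:] = [+0.0000 -0.0388 -0.0641 -0.3297 -0.4226 +0.2610]
eigenvalue magnitudes: 0.8580, 0.2552, 0.1459, 0.1239, 0.1239, 0.0000.
spectral radius ρ = 0.8580; 0.8580 < 1, so it converges for any x₀.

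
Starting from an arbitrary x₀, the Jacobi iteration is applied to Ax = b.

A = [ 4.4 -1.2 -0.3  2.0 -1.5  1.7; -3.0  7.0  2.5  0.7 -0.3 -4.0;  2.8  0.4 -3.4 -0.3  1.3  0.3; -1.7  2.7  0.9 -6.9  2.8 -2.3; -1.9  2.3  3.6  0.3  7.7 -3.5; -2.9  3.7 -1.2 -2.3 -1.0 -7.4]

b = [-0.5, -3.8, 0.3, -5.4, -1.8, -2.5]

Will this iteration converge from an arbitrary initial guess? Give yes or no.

no

Diagonal D = diag(4.4, 7, -3.4, -6.9, 7.7, -7.4); L, U strict lower/upper.
T_J = -D⁻¹(L+U): T[3,1] = -(2.7)/(-6.9) = +0.3913; T[3,3] = 0.
  T[0,:] = [+0.0000  +0.2727  +0.0682  -0.4545  +0.3409  -0.3864]
  T[1,:] = [+0.4286  +0.0000  -0.3571  -0.1000  +0.0429  +0.5714]
  T[2,:] = [+0.8235  +0.1176  +0.0000  -0.0882  +0.3824  +0.0882]
  T[3,:] = [-0.2464  +0.3913  +0.1304  +0.0000  +0.4058  -0.3333]
  T[4,:] = [+0.2468  -0.2987  -0.4675  -0.0390  +0.0000  +0.4545]
  T[5,:] = [-0.3919  +0.5000  -0.1622  -0.3108  -0.1351  +0.0000]
moduli |λ_i(T)| = 1.1949, 0.6802, 0.6802, 0.4871, 0.3459, 0.0869.
ρ(T) = max|λ| = 1.1949; 1.1949 > 1: divergent.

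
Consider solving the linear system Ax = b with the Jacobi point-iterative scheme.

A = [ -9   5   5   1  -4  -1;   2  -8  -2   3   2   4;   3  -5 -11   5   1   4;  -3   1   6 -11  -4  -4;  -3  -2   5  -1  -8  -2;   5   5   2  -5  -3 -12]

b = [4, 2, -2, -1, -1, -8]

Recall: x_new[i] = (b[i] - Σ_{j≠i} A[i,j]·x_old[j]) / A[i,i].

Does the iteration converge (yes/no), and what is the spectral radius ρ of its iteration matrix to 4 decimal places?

no, ρ = 1.3913

Split A = D + L + U, D = diag(-9, -8, -11, -11, -8, -12).
Jacobi T = -D⁻¹(L+U): T[0,5] = -(-1)/(-9) = -0.1111; T[0,0] = 0.
  T[0,:] = [+0.0000, +0.5556, +0.5556, +0.1111, -0.4444, -0.1111]
  T[1,:] = [+0.2500, +0.0000, -0.2500, +0.3750, +0.2500, +0.5000]
  T[2,:] = [+0.2727, -0.4545, +0.0000, +0.4545, +0.0909, +0.3636]
  T[3,:] = [-0.2727, +0.0909, +0.5455, +0.0000, -0.3636, -0.3636]
  T[4,:] = [-0.3750, -0.2500, +0.6250, -0.1250, +0.0000, -0.2500]
  T[5,:] = [+0.4167, +0.4167, +0.1667, -0.4167, -0.2500, +0.0000]
|eigenvalues of T|: 1.3913, 0.7737, 0.3208, 0.3208, 0.0733, 0.0733.
spectral radius ρ = 1.3913; 1.3913 > 1: divergent.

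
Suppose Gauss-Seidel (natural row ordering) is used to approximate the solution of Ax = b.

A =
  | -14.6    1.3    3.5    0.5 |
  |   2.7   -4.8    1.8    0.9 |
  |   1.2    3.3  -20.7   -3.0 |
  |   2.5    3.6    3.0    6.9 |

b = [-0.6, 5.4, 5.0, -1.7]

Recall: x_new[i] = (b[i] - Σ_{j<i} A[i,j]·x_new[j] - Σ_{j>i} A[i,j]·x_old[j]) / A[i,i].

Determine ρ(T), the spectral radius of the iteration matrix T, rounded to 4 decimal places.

0.2613

Diagonal D = diag(-14.6, -4.8, -20.7, 6.9); L, U strict lower/upper.
GS T = -(D+L)⁻¹U: row 0 first, T[0,1] = -(1.3)/(-14.6) = +0.0890; later rows by forward substitution.
  T[0,:] = [+0.0000  +0.0890  +0.2397  +0.0342]
  T[1,:] = [+0.0000  +0.0501  +0.5098  +0.2068]
  T[2,:] = [+0.0000  +0.0131  +0.0952  -0.1100]
  T[3,:] = [+0.0000  -0.0641  -0.3942  -0.0725]
moduli |λ_i(T)| = 0.2613, 0.1409, 0.0476, 0.0000.
ρ = 0.2613; 0.2613 < 1: convergent.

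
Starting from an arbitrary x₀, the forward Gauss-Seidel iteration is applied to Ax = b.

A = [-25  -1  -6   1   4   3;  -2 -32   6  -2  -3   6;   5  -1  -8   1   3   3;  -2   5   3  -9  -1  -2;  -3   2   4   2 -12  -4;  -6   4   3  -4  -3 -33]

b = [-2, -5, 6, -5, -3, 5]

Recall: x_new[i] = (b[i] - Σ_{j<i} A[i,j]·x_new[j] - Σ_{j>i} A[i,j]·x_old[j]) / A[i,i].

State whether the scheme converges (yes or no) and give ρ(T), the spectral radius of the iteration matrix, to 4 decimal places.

Let D = diag(-25, -32, -8, -9, -12, -33); L, U the strict triangles.
Gauss-Seidel: T = -(D+L)⁻¹U, row 0 first, T[0,5] = -(3)/(-25) = +0.1200; later rows by forward substitution.
  T[0,:] = [+0.0000, -0.0400, -0.2400, +0.0400, +0.1600, +0.1200]
  T[1,:] = [+0.0000, +0.0025, +0.2025, -0.0650, -0.1037, +0.1800]
  T[2,:] = [+0.0000, -0.0253, -0.1753, +0.1581, +0.4880, +0.4275]
  T[3,:] = [+0.0000, +0.0018, +0.1074, +0.0077, -0.0416, -0.0064]
  T[4,:] = [+0.0000, +0.0023, +0.0532, +0.0332, +0.0984, -0.1919]
  T[5,:] = [+0.0000, +0.0048, +0.0344, -0.0047, -0.0012, +0.0571]
|λ(T)| sorted: 0.3168, 0.1541, 0.1541, 0.0301, 0.0279, 0.0000.
ρ(T) = max|λ| = 0.3168; 0.3168 < 1: convergent.

yes, ρ = 0.3168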